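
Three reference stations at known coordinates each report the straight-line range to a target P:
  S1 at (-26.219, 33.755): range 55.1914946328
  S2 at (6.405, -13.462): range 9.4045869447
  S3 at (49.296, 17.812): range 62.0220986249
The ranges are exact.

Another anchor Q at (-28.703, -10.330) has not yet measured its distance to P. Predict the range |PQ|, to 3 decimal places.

eq1: (x + 26.219)² + (y − 33.755)² = 55.1914946328²
eq2: (x − 6.405)² + (y + 13.462)² = 9.4045869447²
eq3: (x − 49.296)² + (y − 17.812)² = 62.0220986249²
eq2−eq3, eq2−eq1 (x²,y² cancel):
  85.782·x + 62.548·y = -1233.180971
  -65.248·x + 94.434·y = -1353.068307
det = 85.782·94.434 − 62.548·-65.248 = 12181.869292
x = (-1233.180971·94.434 − 62.548·-1353.068307) / 12181.869292 = -2.612283
y = (85.782·-1353.068307 − -1233.180971·-65.248) / 12181.869292 = -16.133115
|P − Q| = √((-2.612283 − -28.703)² + (-16.133115 − -10.330)²) = 26.728293

26.728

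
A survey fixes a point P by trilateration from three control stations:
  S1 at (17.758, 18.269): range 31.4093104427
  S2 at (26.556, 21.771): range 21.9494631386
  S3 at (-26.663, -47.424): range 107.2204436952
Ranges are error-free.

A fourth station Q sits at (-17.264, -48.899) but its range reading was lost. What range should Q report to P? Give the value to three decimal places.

eq1: (x − 17.758)² + (y − 18.269)² = 31.4093104427²
eq2: (x − 26.556)² + (y − 21.771)² = 21.9494631386²
eq3: (x + 26.663)² + (y + 47.424)² = 107.2204436952²
eq2−eq3, eq2−eq1 (x²,y² cancel):
  -106.438·x − 138.390·y = -9233.690846
  -17.596·x − 7.004·y = -1034.860502
det = -106.438·-7.004 − -138.390·-17.596 = -1689.618688
x = (-9233.690846·-7.004 − -138.390·-1034.860502) / -1689.618688 = 46.484793
y = (-106.438·-1034.860502 − -9233.690846·-17.596) / -1689.618688 = 30.970030
|P − Q| = √((46.484793 − -17.264)² + (30.970030 − -48.899)²) = 102.190854

102.191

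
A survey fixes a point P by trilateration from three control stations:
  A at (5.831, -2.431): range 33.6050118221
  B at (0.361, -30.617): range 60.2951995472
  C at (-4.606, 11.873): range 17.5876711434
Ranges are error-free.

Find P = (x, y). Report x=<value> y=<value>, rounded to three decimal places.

eq1: (x − 5.831)² + (y + 2.431)² = 33.6050118221²
eq2: (x − 0.361)² + (y + 30.617)² = 60.2951995472²
eq3: (x + 4.606)² + (y − 11.873)² = 17.5876711434²
eq3−eq1, eq3−eq2 (x²,y² cancel):
  20.874·x − 28.608·y = -942.243686
  9.934·x − 84.980·y = -2550.837267
det = 20.874·-84.980 − -28.608·9.934 = -1489.680648
x = (-942.243686·-84.980 − -28.608·-2550.837267) / -1489.680648 = -4.764455
y = (20.874·-2550.837267 − -942.243686·9.934) / -1489.680648 = 29.459957

x=-4.764 y=29.460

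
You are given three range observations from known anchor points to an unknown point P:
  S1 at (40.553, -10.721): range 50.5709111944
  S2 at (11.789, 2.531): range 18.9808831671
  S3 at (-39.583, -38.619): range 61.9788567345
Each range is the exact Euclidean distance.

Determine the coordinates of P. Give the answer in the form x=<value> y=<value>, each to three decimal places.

eq1: (x − 40.553)² + (y + 10.721)² = 50.5709111944²
eq2: (x − 11.789)² + (y − 2.531)² = 18.9808831671²
eq3: (x + 39.583)² + (y + 38.619)² = 61.9788567345²
eq3−eq1, eq3−eq2 (x²,y² cancel):
  160.272·x + 55.796·y = -14.793777
  102.744·x + 82.300·y = 568.250188
det = 160.272·82.300 − 55.796·102.744 = 7457.681376
x = (-14.793777·82.300 − 55.796·568.250188) / 7457.681376 = -4.414725
y = (160.272·568.250188 − -14.793777·102.744) / 7457.681376 = 12.415999

x=-4.415 y=12.416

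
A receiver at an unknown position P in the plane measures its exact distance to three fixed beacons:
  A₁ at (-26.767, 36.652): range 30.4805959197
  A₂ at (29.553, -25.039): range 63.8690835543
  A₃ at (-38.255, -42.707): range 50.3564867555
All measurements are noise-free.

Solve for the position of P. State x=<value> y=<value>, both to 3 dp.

eq1: (x + 26.767)² + (y − 36.652)² = 30.4805959197²
eq2: (x − 29.553)² + (y + 25.039)² = 63.8690835543²
eq3: (x + 38.255)² + (y + 42.707)² = 50.3564867555²
eq2−eq1, eq2−eq3 (x²,y² cancel):
  -112.640·x + 123.382·y = 3709.703169
  -135.616·x − 35.336·y = 3330.485620
det = -112.640·-35.336 − 123.382·-135.616 = 20712.820352
x = (3709.703169·-35.336 − 123.382·3330.485620) / 20712.820352 = -26.167757
y = (-112.640·3330.485620 − 3709.703169·-135.616) / 20712.820352 = 6.177295

x=-26.168 y=6.177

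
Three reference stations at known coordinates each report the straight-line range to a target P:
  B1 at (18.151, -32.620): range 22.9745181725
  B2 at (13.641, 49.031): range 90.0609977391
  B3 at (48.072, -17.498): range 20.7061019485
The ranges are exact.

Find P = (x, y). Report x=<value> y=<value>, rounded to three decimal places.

eq1: (x − 18.151)² + (y + 32.620)² = 22.9745181725²
eq2: (x − 13.641)² + (y − 49.031)² = 90.0609977391²
eq3: (x − 48.072)² + (y + 17.498)² = 20.7061019485²
eq3−eq1, eq3−eq2 (x²,y² cancel):
  -59.842·x − 30.244·y = -1322.659814
  -68.862·x + 133.058·y = -7709.222002
det = -59.842·133.058 − -30.244·-68.862 = -10045.119164
x = (-1322.659814·133.058 − -30.244·-7709.222002) / -10045.119164 = 40.731043
y = (-59.842·-7709.222002 − -1322.659814·-68.862) / -10045.119164 = -36.859121

x=40.731 y=-36.859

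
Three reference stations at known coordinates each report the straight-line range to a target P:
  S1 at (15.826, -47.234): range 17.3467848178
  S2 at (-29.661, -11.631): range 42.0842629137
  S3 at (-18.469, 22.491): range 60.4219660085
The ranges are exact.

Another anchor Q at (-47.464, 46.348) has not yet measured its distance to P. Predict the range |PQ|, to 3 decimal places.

eq1: (x − 15.826)² + (y + 47.234)² = 17.3467848178²
eq2: (x + 29.661)² + (y + 11.631)² = 42.0842629137²
eq3: (x + 18.469)² + (y − 22.491)² = 60.4219660085²
eq1−eq3, eq1−eq2 (x²,y² cancel):
  -68.590·x + 139.450·y = -4984.467023
  -90.974·x + 71.206·y = -2936.632191
det = -68.590·71.206 − 139.450·-90.974 = 7802.304760
x = (-4984.467023·71.206 − 139.450·-2936.632191) / 7802.304760 = 6.996574
y = (-68.590·-2936.632191 − -4984.467023·-90.974) / 7802.304760 = -32.302417
|P − Q| = √((6.996574 − -47.464)² + (-32.302417 − 46.348)²) = 95.665261

95.665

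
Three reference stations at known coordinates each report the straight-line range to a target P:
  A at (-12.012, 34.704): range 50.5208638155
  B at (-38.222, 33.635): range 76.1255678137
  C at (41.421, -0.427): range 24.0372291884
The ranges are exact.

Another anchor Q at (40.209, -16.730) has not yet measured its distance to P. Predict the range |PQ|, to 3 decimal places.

40.079

eq1: (x + 12.012)² + (y − 34.704)² = 50.5208638155²
eq2: (x + 38.222)² + (y − 33.635)² = 76.1255678137²
eq3: (x − 41.421)² + (y + 0.427)² = 24.0372291884²
eq2−eq1, eq2−eq3 (x²,y² cancel):
  52.420·x + 2.138·y = 1999.165645
  159.286·x − 68.124·y = 4340.960749
det = 52.420·-68.124 − 2.138·159.286 = -3911.613548
x = (1999.165645·-68.124 − 2.138·4340.960749) / -3911.613548 = 37.189802
y = (52.420·4340.960749 − 1999.165645·159.286) / -3911.613548 = 23.234897
|P − Q| = √((37.189802 − 40.209)² + (23.234897 − -16.730)²) = 40.078779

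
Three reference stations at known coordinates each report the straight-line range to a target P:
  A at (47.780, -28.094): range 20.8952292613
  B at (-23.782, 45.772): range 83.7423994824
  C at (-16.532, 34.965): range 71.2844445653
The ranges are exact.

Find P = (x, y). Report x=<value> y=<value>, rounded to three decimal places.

x=39.726 y=-8.814

eq1: (x − 47.780)² + (y + 28.094)² = 20.8952292613²
eq2: (x + 23.782)² + (y − 45.772)² = 83.7423994824²
eq3: (x + 16.532)² + (y − 34.965)² = 71.2844445653²
eq3−eq1, eq3−eq2 (x²,y² cancel):
  128.624·x − 126.118·y = 6221.204418
  -14.500·x + 21.614·y = -766.516175
det = 128.624·21.614 − -126.118·-14.500 = 951.368136
x = (6221.204418·21.614 − -126.118·-766.516175) / 951.368136 = 39.725553
y = (128.624·-766.516175 − 6221.204418·-14.500) / 951.368136 = -8.813531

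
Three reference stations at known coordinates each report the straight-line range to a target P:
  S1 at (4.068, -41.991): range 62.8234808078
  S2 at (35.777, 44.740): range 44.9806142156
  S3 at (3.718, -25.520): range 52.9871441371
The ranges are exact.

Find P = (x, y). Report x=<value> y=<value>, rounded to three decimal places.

x=49.127 y=1.786

eq1: (x − 4.068)² + (y + 41.991)² = 62.8234808078²
eq2: (x − 35.777)² + (y − 44.740)² = 44.9806142156²
eq3: (x − 3.718)² + (y + 25.520)² = 52.9871441371²
eq2−eq3, eq2−eq1 (x²,y² cancel):
  -64.118·x − 140.520·y = -3400.949194
  -63.418·x − 173.462·y = -3425.402710
det = -64.118·-173.462 − -140.520·-63.418 = 2210.539156
x = (-3400.949194·-173.462 − -140.520·-3425.402710) / 2210.539156 = 49.127318
y = (-64.118·-3425.402710 − -3400.949194·-63.418) / 2210.539156 = 1.786250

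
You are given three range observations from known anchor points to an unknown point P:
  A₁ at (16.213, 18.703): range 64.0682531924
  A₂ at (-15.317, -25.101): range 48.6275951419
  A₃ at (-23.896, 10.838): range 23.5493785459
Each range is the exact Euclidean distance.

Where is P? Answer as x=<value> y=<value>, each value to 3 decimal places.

x=-47.438 y=11.407

eq1: (x − 16.213)² + (y − 18.703)² = 64.0682531924²
eq2: (x + 15.317)² + (y + 25.101)² = 48.6275951419²
eq3: (x + 23.896)² + (y − 10.838)² = 23.5493785459²
eq2−eq1, eq2−eq3 (x²,y² cancel):
  63.060·x + 87.608·y = -1992.105170
  -17.158·x + 71.878·y = 1633.880149
det = 63.060·71.878 − 87.608·-17.158 = 6035.804744
x = (-1992.105170·71.878 − 87.608·1633.880149) / 6035.804744 = -47.438497
y = (63.060·1633.880149 − -1992.105170·-17.158) / 6035.804744 = 11.407251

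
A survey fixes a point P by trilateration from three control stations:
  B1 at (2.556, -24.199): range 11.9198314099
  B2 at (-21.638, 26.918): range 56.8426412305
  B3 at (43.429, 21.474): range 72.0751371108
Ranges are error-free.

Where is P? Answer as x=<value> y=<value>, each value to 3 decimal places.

x=-8.596 y=-28.408

eq1: (x − 2.556)² + (y + 24.199)² = 11.9198314099²
eq2: (x + 21.638)² + (y − 26.918)² = 56.8426412305²
eq3: (x − 43.429)² + (y − 21.474)² = 72.0751371108²
eq1−eq2, eq1−eq3 (x²,y² cancel):
  -48.388·x + 102.234·y = -2488.346450
  81.746·x + 91.346·y = -3297.657029
det = -48.388·91.346 − 102.234·81.746 = -12777.270812
x = (-2488.346450·91.346 − 102.234·-3297.657029) / -12777.270812 = -8.595902
y = (-48.388·-3297.657029 − -2488.346450·81.746) / -12777.270812 = -28.408210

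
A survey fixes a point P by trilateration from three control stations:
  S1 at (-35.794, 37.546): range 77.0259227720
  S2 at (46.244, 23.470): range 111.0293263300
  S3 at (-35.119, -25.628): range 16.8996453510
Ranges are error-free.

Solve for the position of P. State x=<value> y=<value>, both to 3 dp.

eq1: (x + 35.794)² + (y − 37.546)² = 77.0259227720²
eq2: (x − 46.244)² + (y − 23.470)² = 111.0293263300²
eq3: (x + 35.119)² + (y + 25.628)² = 16.8996453510²
eq2−eq3, eq2−eq1 (x²,y² cancel):
  -162.726·x − 98.196·y = 11242.703401
  -164.076·x + 28.152·y = 6396.082642
det = -162.726·28.152 − -98.196·-164.076 = -20692.669248
x = (11242.703401·28.152 − -98.196·6396.082642) / -20692.669248 = -45.647775
y = (-162.726·6396.082642 − 11242.703401·-164.076) / -20692.669248 = -38.847036

x=-45.648 y=-38.847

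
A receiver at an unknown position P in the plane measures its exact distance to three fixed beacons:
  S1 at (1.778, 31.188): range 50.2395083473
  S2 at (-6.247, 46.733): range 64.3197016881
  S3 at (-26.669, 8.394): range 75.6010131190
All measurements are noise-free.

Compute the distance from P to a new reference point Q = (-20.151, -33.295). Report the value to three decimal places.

83.250

eq1: (x − 1.778)² + (y − 31.188)² = 50.2395083473²
eq2: (x + 6.247)² + (y − 46.733)² = 64.3197016881²
eq3: (x + 26.669)² + (y − 8.394)² = 75.6010131190²
eq3−eq1, eq3−eq2 (x²,y² cancel):
  56.894·x + 45.588·y = 3385.662817
  40.844·x + 76.678·y = 3019.792660
det = 56.894·76.678 − 45.588·40.844 = 2500.521860
x = (3385.662817·76.678 − 45.588·3019.792660) / 2500.521860 = 48.765639
y = (56.894·3019.792660 − 3385.662817·40.844) / 2500.521860 = 13.406830
|P − Q| = √((48.765639 − -20.151)² + (13.406830 − -33.295)²) = 83.250009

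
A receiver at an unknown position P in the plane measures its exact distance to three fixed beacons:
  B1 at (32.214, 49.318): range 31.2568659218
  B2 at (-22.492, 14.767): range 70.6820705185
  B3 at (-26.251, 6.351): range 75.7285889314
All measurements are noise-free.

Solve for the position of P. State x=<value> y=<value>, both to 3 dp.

eq1: (x − 32.214)² + (y − 49.318)² = 31.2568659218²
eq2: (x + 22.492)² + (y − 14.767)² = 70.6820705185²
eq3: (x + 26.251)² + (y − 6.351)² = 75.7285889314²
eq3−eq1, eq3−eq2 (x²,y² cancel):
  116.930·x + 85.934·y = 7498.384232
  7.518·x + 16.832·y = 733.368240
det = 116.930·16.832 − 85.934·7.518 = 1322.113948
x = (7498.384232·16.832 − 85.934·733.368240) / 1322.113948 = 47.795833
y = (116.930·733.368240 − 7498.384232·7.518) / 1322.113948 = 22.221909

x=47.796 y=22.222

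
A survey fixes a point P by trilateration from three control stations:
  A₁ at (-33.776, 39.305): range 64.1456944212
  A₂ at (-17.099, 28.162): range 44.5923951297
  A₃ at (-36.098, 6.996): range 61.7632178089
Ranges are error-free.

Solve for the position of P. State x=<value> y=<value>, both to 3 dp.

x=25.246 y=14.183

eq1: (x + 33.776)² + (y − 39.305)² = 64.1456944212²
eq2: (x + 17.099)² + (y − 28.162)² = 44.5923951297²
eq3: (x + 36.098)² + (y − 6.996)² = 61.7632178089²
eq3−eq1, eq3−eq2 (x²,y² cancel):
  4.644·x + 64.618·y = 1033.716542
  37.998·x + 42.332·y = 1559.677796
det = 4.644·42.332 − 64.618·37.998 = -2258.764956
x = (1033.716542·42.332 − 64.618·1559.677796) / -2258.764956 = 25.245642
y = (4.644·1559.677796 − 1033.716542·37.998) / -2258.764956 = 14.182980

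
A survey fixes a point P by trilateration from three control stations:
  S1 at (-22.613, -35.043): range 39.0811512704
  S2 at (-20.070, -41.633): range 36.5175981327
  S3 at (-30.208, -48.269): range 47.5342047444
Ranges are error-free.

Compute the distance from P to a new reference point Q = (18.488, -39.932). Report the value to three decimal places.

2.597

eq1: (x + 22.613)² + (y + 35.043)² = 39.0811512704²
eq2: (x + 20.070)² + (y + 41.633)² = 36.5175981327²
eq3: (x + 30.208)² + (y + 48.269)² = 47.5342047444²
eq3−eq1, eq3−eq2 (x²,y² cancel):
  15.190·x + 26.452·y = -770.895771
  20.276·x + 13.272·y = -180.342389
det = 15.190·13.272 − 26.452·20.276 = -334.739072
x = (-770.895771·13.272 − 26.452·-180.342389) / -334.739072 = 16.313936
y = (15.190·-180.342389 − -770.895771·20.276) / -334.739072 = -38.511434
|P − Q| = √((16.313936 − 18.488)² + (-38.511434 − -39.932)²) = 2.597029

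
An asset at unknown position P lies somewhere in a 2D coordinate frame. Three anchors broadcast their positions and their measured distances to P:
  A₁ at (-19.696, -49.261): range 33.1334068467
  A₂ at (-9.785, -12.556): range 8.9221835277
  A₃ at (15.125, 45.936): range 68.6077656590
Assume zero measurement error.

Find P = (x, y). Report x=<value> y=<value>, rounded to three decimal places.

x=-4.559 y=-19.787

eq1: (x + 19.696)² + (y + 49.261)² = 33.1334068467²
eq2: (x + 9.785)² + (y + 12.556)² = 8.9221835277²
eq3: (x − 15.125)² + (y − 45.936)² = 68.6077656590²
eq1−eq3, eq1−eq2 (x²,y² cancel):
  69.642·x + 190.394·y = -4084.899675
  19.822·x + 73.410·y = -1542.961886
det = 69.642·73.410 − 190.394·19.822 = 1338.429352
x = (-4084.899675·73.410 − 190.394·-1542.961886) / 1338.429352 = -4.558926
y = (69.642·-1542.961886 − -4084.899675·19.822) / 1338.429352 = -19.787425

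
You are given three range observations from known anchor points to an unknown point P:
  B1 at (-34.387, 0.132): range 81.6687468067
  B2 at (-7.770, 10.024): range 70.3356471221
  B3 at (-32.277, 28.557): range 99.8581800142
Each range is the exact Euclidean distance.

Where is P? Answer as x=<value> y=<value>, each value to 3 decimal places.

eq1: (x + 34.387)² + (y − 0.132)² = 81.6687468067²
eq2: (x + 7.770)² + (y − 10.024)² = 70.3356471221²
eq3: (x + 32.277)² + (y − 28.557)² = 99.8581800142²
eq3−eq2, eq3−eq1 (x²,y² cancel):
  49.014·x − 37.066·y = 3328.099358
  -4.220·x − 56.850·y = 2627.048126
det = 49.014·-56.850 − -37.066·-4.220 = -2942.864420
x = (3328.099358·-56.850 − -37.066·2627.048126) / -2942.864420 = 31.203708
y = (49.014·2627.048126 − 3328.099358·-4.220) / -2942.864420 = -48.526434

x=31.204 y=-48.526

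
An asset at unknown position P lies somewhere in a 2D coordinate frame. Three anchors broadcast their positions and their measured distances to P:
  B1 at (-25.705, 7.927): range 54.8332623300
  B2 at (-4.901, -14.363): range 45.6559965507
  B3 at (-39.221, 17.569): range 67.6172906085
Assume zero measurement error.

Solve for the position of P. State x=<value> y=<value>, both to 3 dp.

x=28.393 y=16.878

eq1: (x + 25.705)² + (y − 7.927)² = 54.8332623300²
eq2: (x + 4.901)² + (y + 14.363)² = 45.6559965507²
eq3: (x + 39.221)² + (y − 17.569)² = 67.6172906085²
eq3−eq1, eq3−eq2 (x²,y² cancel):
  27.032·x − 19.284·y = 442.039083
  68.640·x − 63.864·y = 870.986936
det = 27.032·-63.864 − -19.284·68.640 = -402.717888
x = (442.039083·-63.864 − -19.284·870.986936) / -402.717888 = 28.392759
y = (27.032·870.986936 − 442.039083·68.640) / -402.717888 = 16.877929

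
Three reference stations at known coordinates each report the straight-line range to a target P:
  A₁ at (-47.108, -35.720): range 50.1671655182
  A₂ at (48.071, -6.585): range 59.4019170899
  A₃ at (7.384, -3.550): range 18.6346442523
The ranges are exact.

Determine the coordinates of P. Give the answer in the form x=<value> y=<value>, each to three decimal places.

eq1: (x + 47.108)² + (y + 35.720)² = 50.1671655182²
eq2: (x − 48.071)² + (y + 6.585)² = 59.4019170899²
eq3: (x − 7.384)² + (y + 3.550)² = 18.6346442523²
eq1−eq2, eq1−eq3 (x²,y² cancel):
  190.358·x + 58.270·y = -2152.742056
  108.984·x + 64.340·y = -1258.461578
det = 190.358·64.340 − 58.270·108.984 = 5897.136040
x = (-2152.742056·64.340 − 58.270·-1258.461578) / 5897.136040 = -11.052292
y = (190.358·-1258.461578 − -2152.742056·108.984) / 5897.136040 = -0.838337

x=-11.052 y=-0.838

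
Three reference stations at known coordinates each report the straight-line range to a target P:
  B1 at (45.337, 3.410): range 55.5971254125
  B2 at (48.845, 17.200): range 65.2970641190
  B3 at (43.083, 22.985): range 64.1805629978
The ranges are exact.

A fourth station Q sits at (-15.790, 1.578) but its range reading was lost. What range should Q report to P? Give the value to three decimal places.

eq1: (x − 45.337)² + (y − 3.410)² = 55.5971254125²
eq2: (x − 48.845)² + (y − 17.200)² = 65.2970641190²
eq3: (x − 43.083)² + (y − 22.985)² = 64.1805629978²
eq2−eq1, eq2−eq3 (x²,y² cancel):
  -7.016·x − 27.580·y = 558.063872
  -11.524·x + 11.570·y = -152.656995
det = -7.016·11.570 − -27.580·-11.524 = -399.007040
x = (558.063872·11.570 − -27.580·-152.656995) / -399.007040 = -5.630274
y = (-7.016·-152.656995 − 558.063872·-11.524) / -399.007040 = -18.802098
|P − Q| = √((-5.630274 − -15.790)² + (-18.802098 − 1.578)²) = 22.772098

22.772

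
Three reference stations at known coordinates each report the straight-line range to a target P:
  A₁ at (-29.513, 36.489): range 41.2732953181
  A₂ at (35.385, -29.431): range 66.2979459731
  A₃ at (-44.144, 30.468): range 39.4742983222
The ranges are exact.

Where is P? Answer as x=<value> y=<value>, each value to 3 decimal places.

x=-26.105 y=-4.643

eq1: (x + 29.513)² + (y − 36.489)² = 41.2732953181²
eq2: (x − 35.385)² + (y + 29.431)² = 66.2979459731²
eq3: (x + 44.144)² + (y − 30.468)² = 39.4742983222²
eq2−eq1, eq2−eq3 (x²,y² cancel):
  -129.796·x + 131.840·y = 2776.115038
  -159.058·x + 119.798·y = 3595.907186
det = -129.796·119.798 − 131.840·-159.058 = 5420.905512
x = (2776.115038·119.798 − 131.840·3595.907186) / 5420.905512 = -26.104748
y = (-129.796·3595.907186 − 2776.115038·-159.058) / 5420.905512 = -4.643332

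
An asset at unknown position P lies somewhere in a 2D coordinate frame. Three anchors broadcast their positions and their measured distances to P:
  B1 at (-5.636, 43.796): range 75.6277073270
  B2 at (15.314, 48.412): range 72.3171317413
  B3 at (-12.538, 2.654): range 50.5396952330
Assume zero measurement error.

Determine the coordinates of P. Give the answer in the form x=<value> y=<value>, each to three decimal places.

x=31.547 y=-22.060

eq1: (x + 5.636)² + (y − 43.796)² = 75.6277073270²
eq2: (x − 15.314)² + (y − 48.412)² = 72.3171317413²
eq3: (x + 12.538)² + (y − 2.654)² = 50.5396952330²
eq2−eq3, eq2−eq1 (x²,y² cancel):
  -55.704·x − 91.516·y = 261.511569
  -41.900·x − 9.232·y = -1118.168800
det = -55.704·-9.232 − -91.516·-41.900 = -3320.261072
x = (261.511569·-9.232 − -91.516·-1118.168800) / -3320.261072 = 31.547101
y = (-55.704·-1118.168800 − 261.511569·-41.900) / -3320.261072 = -22.059654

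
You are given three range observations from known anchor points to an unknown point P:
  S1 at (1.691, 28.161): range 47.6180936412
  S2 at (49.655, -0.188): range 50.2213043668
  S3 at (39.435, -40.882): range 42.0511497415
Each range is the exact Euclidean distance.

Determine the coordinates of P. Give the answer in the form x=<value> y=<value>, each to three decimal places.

eq1: (x − 1.691)² + (y − 28.161)² = 47.6180936412²
eq2: (x − 49.655)² + (y + 0.188)² = 50.2213043668²
eq3: (x − 39.435)² + (y + 40.882)² = 42.0511497415²
eq2−eq1, eq2−eq3 (x²,y² cancel):
  -95.928·x + 56.698·y = -1415.056397
  -20.440·x − 81.388·y = 1514.682998
det = -95.928·-81.388 − 56.698·-20.440 = 8966.295184
x = (-1415.056397·-81.388 − 56.698·1514.682998) / 8966.295184 = 3.266579
y = (-95.928·1514.682998 − -1415.056397·-20.440) / 8966.295184 = -19.431020

x=3.267 y=-19.431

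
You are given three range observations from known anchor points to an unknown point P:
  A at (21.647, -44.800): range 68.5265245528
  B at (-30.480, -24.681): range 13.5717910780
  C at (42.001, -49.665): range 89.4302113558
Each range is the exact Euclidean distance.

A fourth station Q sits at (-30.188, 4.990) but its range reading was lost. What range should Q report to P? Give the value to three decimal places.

eq1: (x − 21.647)² + (y + 44.800)² = 68.5265245528²
eq2: (x + 30.480)² + (y + 24.681)² = 13.5717910780²
eq3: (x − 42.001)² + (y + 49.665)² = 89.4302113558²
eq1−eq2, eq1−eq3 (x²,y² cancel):
  -104.254·x + 40.238·y = 3574.240606
  40.708·x − 9.730·y = -1546.814519
det = -104.254·-9.730 − 40.238·40.708 = -623.617084
x = (3574.240606·-9.730 − 40.238·-1546.814519) / -623.617084 = -44.038822
y = (-104.254·-1546.814519 − 3574.240606·40.708) / -623.617084 = -25.274186
|P − Q| = √((-44.038822 − -30.188)² + (-25.274186 − 4.990)²) = 33.283122

33.283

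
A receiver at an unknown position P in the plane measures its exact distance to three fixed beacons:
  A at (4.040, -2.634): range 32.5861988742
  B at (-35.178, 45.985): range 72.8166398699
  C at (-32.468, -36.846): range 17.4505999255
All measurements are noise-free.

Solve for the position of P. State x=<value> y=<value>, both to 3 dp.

x=-19.534 y=-25.131

eq1: (x − 4.040)² + (y + 2.634)² = 32.5861988742²
eq2: (x + 35.178)² + (y − 45.985)² = 72.8166398699²
eq3: (x + 32.468)² + (y + 36.846)² = 17.4505999255²
eq2−eq3, eq2−eq1 (x²,y² cancel):
  5.420·x − 165.662·y = 4057.426435
  78.436·x − 97.238·y = 911.550332
det = 5.420·-97.238 − -165.662·78.436 = 12466.834672
x = (4057.426435·-97.238 − -165.662·911.550332) / 12466.834672 = -19.533970
y = (5.420·911.550332 − 4057.426435·78.436) / 12466.834672 = -25.131295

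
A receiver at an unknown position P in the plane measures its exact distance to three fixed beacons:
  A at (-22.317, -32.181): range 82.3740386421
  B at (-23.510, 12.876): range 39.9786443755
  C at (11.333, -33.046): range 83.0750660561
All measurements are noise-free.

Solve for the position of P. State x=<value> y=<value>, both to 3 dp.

eq1: (x + 22.317)² + (y + 32.181)² = 82.3740386421²
eq2: (x + 23.510)² + (y − 12.876)² = 39.9786443755²
eq3: (x − 11.333)² + (y + 33.046)² = 83.0750660561²
eq2−eq1, eq2−eq3 (x²,y² cancel):
  2.386·x − 90.114·y = -4372.036462
  69.686·x − 91.844·y = -4801.211065
det = 2.386·-91.844 − -90.114·69.686 = 6060.544420
x = (-4372.036462·-91.844 − -90.114·-4801.211065) / 6060.544420 = -5.133370
y = (2.386·-4801.211065 − -4372.036462·69.686) / 6060.544420 = 48.380809

x=-5.133 y=48.381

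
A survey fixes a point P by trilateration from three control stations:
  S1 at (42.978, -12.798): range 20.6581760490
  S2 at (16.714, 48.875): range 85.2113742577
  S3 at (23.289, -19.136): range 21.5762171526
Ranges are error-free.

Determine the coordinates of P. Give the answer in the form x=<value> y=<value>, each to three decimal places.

x=39.662 y=-33.188

eq1: (x − 42.978)² + (y + 12.798)² = 20.6581760490²
eq2: (x − 16.714)² + (y − 48.875)² = 85.2113742577²
eq3: (x − 23.289)² + (y + 19.136)² = 21.5762171526²
eq1−eq2, eq1−eq3 (x²,y² cancel):
  -52.528·x + 123.346·y = -6176.991932
  -39.378·x − 12.676·y = -1141.106180
det = -52.528·-12.676 − 123.346·-39.378 = 5522.963716
x = (-6176.991932·-12.676 − 123.346·-1141.106180) / 5522.963716 = 39.661755
y = (-52.528·-1141.106180 − -6176.991932·-39.378) / 5522.963716 = -33.188261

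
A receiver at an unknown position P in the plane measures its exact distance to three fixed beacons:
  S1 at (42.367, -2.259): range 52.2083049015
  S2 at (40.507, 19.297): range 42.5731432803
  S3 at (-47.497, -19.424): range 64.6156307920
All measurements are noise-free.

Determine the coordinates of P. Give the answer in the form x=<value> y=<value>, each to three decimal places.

x=-1.536 y=25.994

eq1: (x − 42.367)² + (y + 2.259)² = 52.2083049015²
eq2: (x − 40.507)² + (y − 19.297)² = 42.5731432803²
eq3: (x + 47.497)² + (y + 19.424)² = 64.6156307920²
eq3−eq2, eq3−eq1 (x²,y² cancel):
  176.008·x + 77.442·y = 1742.641687
  179.728·x + 34.330·y = 616.281627
det = 176.008·34.330 − 77.442·179.728 = -7876.141136
x = (1742.641687·34.330 − 77.442·616.281627) / -7876.141136 = -1.536134
y = (176.008·616.281627 − 1742.641687·179.728) / -7876.141136 = 25.993822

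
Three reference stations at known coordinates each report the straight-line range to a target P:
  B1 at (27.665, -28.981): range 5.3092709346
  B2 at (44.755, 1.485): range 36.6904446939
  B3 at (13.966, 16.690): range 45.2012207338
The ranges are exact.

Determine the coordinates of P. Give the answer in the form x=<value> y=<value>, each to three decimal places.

eq1: (x − 27.665)² + (y + 28.981)² = 5.3092709346²
eq2: (x − 44.755)² + (y − 1.485)² = 36.6904446939²
eq3: (x − 13.966)² + (y − 16.690)² = 45.2012207338²
eq3−eq2, eq3−eq1 (x²,y² cancel):
  61.578·x − 30.410·y = 2228.571618
  27.398·x − 91.342·y = 3146.607328
det = 61.578·-91.342 − -30.410·27.398 = -4791.484496
x = (2228.571618·-91.342 − -30.410·3146.607328) / -4791.484496 = 22.513661
y = (61.578·3146.607328 − 2228.571618·27.398) / -4791.484496 = -27.695672

x=22.514 y=-27.696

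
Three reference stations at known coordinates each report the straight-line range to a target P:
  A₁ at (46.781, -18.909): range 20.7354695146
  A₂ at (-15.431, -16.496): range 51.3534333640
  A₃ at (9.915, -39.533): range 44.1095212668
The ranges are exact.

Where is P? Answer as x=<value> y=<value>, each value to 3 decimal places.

eq1: (x − 46.781)² + (y + 18.909)² = 20.7354695146²
eq2: (x + 15.431)² + (y + 16.496)² = 51.3534333640²
eq3: (x − 9.915)² + (y + 39.533)² = 44.1095212668²
eq1−eq2, eq1−eq3 (x²,y² cancel):
  -124.424·x + 4.826·y = -4242.993887
  -73.732·x − 41.248·y = -2400.537098
det = -124.424·-41.248 − 4.826·-73.732 = 5488.071784
x = (-4242.993887·-41.248 − 4.826·-2400.537098) / 5488.071784 = 34.001014
y = (-124.424·-2400.537098 − -4242.993887·-73.732) / 5488.071784 = -2.580141

x=34.001 y=-2.580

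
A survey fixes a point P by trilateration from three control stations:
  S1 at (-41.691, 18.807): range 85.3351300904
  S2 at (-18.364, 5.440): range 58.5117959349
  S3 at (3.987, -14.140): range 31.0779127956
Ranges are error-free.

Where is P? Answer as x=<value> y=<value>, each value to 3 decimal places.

eq1: (x + 41.691)² + (y − 18.807)² = 85.3351300904²
eq2: (x + 18.364)² + (y − 5.440)² = 58.5117959349²
eq3: (x − 3.987)² + (y + 14.140)² = 31.0779127956²
eq2−eq3, eq2−eq1 (x²,y² cancel):
  44.702·x − 39.160·y = 2306.799273
  -46.654·x + 26.734·y = -2133.441530
det = 44.702·26.734 − -39.160·-46.654 = -631.907372
x = (2306.799273·26.734 − -39.160·-2133.441530) / -631.907372 = 34.618363
y = (44.702·-2133.441530 − 2306.799273·-46.654) / -631.907372 = -19.389408

x=34.618 y=-19.389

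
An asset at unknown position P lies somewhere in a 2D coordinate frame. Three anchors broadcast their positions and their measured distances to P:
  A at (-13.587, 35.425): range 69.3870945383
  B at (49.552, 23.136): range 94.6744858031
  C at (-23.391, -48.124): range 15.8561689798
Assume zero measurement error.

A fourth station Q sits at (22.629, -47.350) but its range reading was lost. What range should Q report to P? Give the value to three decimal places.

eq1: (x + 13.587)² + (y − 35.425)² = 69.3870945383²
eq2: (x − 49.552)² + (y − 23.136)² = 94.6744858031²
eq3: (x + 23.391)² + (y + 48.124)² = 15.8561689798²
eq1−eq2, eq1−eq3 (x²,y² cancel):
  126.278·x − 24.578·y = -2597.551368
  -19.608·x − 167.098·y = 5986.671857
det = 126.278·-167.098 − -24.578·-19.608 = -21582.726668
x = (-2597.551368·-167.098 − -24.578·5986.671857) / -21582.726668 = -26.928296
y = (126.278·5986.671857 − -2597.551368·-19.608) / -21582.726668 = -32.667428
|P − Q| = √((-26.928296 − 22.629)² + (-32.667428 − -47.350)²) = 51.686590

51.687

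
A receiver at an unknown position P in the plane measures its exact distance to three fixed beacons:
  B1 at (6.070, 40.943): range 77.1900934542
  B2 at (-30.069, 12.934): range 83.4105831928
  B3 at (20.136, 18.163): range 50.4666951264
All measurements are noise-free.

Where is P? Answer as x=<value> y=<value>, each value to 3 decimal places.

eq1: (x − 6.070)² + (y − 40.943)² = 77.1900934542²
eq2: (x + 30.069)² + (y − 12.934)² = 83.4105831928²
eq3: (x − 20.136)² + (y − 18.163)² = 50.4666951264²
eq1−eq3, eq1−eq2 (x²,y² cancel):
  28.132·x − 45.560·y = 2433.602126
  -72.278·x − 56.018·y = -1640.755893
det = 28.132·-56.018 − -45.560·-72.278 = -4868.884056
x = (2433.602126·-56.018 − -45.560·-1640.755893) / -4868.884056 = 43.352514
y = (28.132·-1640.755893 − 2433.602126·-72.278) / -4868.884056 = -26.646383

x=43.353 y=-26.646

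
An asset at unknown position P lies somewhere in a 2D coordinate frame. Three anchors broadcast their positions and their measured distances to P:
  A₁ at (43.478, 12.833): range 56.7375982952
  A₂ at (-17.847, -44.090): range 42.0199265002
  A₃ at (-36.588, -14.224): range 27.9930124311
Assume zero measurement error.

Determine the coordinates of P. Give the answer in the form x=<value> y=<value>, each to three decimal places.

x=-11.117 y=-2.613

eq1: (x − 43.478)² + (y − 12.833)² = 56.7375982952²
eq2: (x + 17.847)² + (y + 44.090)² = 42.0199265002²
eq3: (x + 36.588)² + (y + 14.224)² = 27.9930124311²
eq2−eq3, eq2−eq1 (x²,y² cancel):
  -37.482·x + 59.732·y = 260.625889
  122.650·x + 113.846·y = -1660.901973
det = -37.482·113.846 − 59.732·122.650 = -11593.305572
x = (260.625889·113.846 − 59.732·-1660.901973) / -11593.305572 = -11.116779
y = (-37.482·-1660.901973 − 260.625889·122.650) / -11593.305572 = -2.612556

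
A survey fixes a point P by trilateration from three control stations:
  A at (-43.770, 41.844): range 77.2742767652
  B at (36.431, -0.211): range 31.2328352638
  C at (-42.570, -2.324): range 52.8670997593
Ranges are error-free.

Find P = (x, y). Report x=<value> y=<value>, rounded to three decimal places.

eq1: (x + 43.770)² + (y − 41.844)² = 77.2742767652²
eq2: (x − 36.431)² + (y + 0.211)² = 31.2328352638²
eq3: (x + 42.570)² + (y + 2.324)² = 52.8670997593²
eq1−eq3, eq1−eq2 (x²,y² cancel):
  2.400·x − 88.336·y = 1327.256253
  160.402·x − 84.110·y = 2656.352897
det = 2.400·-84.110 − -88.336·160.402 = 13967.407072
x = (1327.256253·-84.110 − -88.336·2656.352897) / 13967.407072 = 8.807366
y = (2.400·2656.352897 − 1327.256253·160.402) / 13967.407072 = -14.785802

x=8.807 y=-14.786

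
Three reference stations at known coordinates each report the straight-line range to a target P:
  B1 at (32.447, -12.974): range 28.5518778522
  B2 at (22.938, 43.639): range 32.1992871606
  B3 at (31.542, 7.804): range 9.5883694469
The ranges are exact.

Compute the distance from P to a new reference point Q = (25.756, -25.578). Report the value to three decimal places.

42.396

eq1: (x − 32.447)² + (y + 12.974)² = 28.5518778522²
eq2: (x − 22.938)² + (y − 43.639)² = 32.1992871606²
eq3: (x − 31.542)² + (y − 7.804)² = 9.5883694469²
eq1−eq2, eq1−eq3 (x²,y² cancel):
  -19.018·x + 113.226·y = 987.797315
  -1.810·x + 41.556·y = 557.940595
det = -19.018·41.556 − 113.226·-1.810 = -585.372948
x = (987.797315·41.556 − 113.226·557.940595) / -585.372948 = 37.795523
y = (-19.018·557.940595 − 987.797315·-1.810) / -585.372948 = 15.072444
|P − Q| = √((37.795523 − 25.756)² + (15.072444 − -25.578)²) = 42.395857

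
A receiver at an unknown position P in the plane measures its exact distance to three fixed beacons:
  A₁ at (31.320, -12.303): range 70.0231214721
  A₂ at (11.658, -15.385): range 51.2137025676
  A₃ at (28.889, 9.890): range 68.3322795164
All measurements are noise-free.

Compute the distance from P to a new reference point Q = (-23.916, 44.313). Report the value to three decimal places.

49.798

eq1: (x − 31.320)² + (y + 12.303)² = 70.0231214721²
eq2: (x − 11.658)² + (y + 15.385)² = 51.2137025676²
eq3: (x − 28.889)² + (y − 9.890)² = 68.3322795164²
eq1−eq2, eq1−eq3 (x²,y² cancel):
  -39.324·x − 6.164·y = 1520.695190
  -4.862·x + 44.386·y = 34.017329
det = -39.324·44.386 − -6.164·-4.862 = -1775.404432
x = (1520.695190·44.386 − -6.164·34.017329) / -1775.404432 = -38.136246
y = (-39.324·34.017329 − 1520.695190·-4.862) / -1775.404432 = -3.411010
|P − Q| = √((-38.136246 − -23.916)² + (-3.411010 − 44.313)²) = 49.797555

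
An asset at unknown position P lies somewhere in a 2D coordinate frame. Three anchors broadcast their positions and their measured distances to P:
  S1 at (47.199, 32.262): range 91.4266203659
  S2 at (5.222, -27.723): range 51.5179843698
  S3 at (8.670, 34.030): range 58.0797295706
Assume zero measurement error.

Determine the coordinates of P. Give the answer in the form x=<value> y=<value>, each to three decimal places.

x=-38.292 y=-0.143

eq1: (x − 47.199)² + (y − 32.262)² = 91.4266203659²
eq2: (x − 5.222)² + (y + 27.723)² = 51.5179843698²
eq3: (x − 8.670)² + (y − 34.030)² = 58.0797295706²
eq2−eq1, eq2−eq3 (x²,y² cancel):
  83.954·x + 119.970·y = -3231.975966
  6.896·x + 123.506·y = -281.776486
det = 83.954·123.506 − 119.970·6.896 = 9541.509604
x = (-3231.975966·123.506 − 119.970·-281.776486) / 9541.509604 = -38.292022
y = (83.954·-281.776486 − -3231.975966·6.896) / 9541.509604 = -0.143432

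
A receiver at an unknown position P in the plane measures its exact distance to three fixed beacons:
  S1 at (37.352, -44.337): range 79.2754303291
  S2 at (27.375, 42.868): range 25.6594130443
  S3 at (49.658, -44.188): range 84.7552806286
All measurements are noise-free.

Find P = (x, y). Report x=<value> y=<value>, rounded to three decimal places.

x=6.102 y=28.519

eq1: (x − 37.352)² + (y + 44.337)² = 79.2754303291²
eq2: (x − 27.375)² + (y − 42.868)² = 25.6594130443²
eq3: (x − 49.658)² + (y + 44.188)² = 84.7552806286²
eq3−eq2, eq3−eq1 (x²,y² cancel):
  -44.566·x + 174.112·y = 4693.611858
  -24.612·x − 0.298·y = -158.691094
det = -44.566·-0.298 − 174.112·-24.612 = 4298.525212
x = (4693.611858·-0.298 − 174.112·-158.691094) / 4298.525212 = 6.102402
y = (-44.566·-158.691094 − 4693.611858·-24.612) / 4298.525212 = 28.519410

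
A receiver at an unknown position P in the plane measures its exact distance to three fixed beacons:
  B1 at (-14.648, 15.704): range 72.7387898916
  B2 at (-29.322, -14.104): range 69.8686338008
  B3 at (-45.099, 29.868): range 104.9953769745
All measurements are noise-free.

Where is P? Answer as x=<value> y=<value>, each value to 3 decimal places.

x=37.274 y=-35.238

eq1: (x + 14.648)² + (y − 15.704)² = 72.7387898916²
eq2: (x + 29.322)² + (y + 14.104)² = 69.8686338008²
eq3: (x + 45.099)² + (y − 29.868)² = 104.9953769745²
eq1−eq2, eq1−eq3 (x²,y² cancel):
  -29.348·x − 59.616·y = 1006.828546
  -60.902·x + 28.328·y = -3268.259926
det = -29.348·28.328 − -59.616·-60.902 = -4462.103776
x = (1006.828546·28.328 − -59.616·-3268.259926) / -4462.103776 = 37.273706
y = (-29.348·-3268.259926 − 1006.828546·-60.902) / -4462.103776 = -35.237810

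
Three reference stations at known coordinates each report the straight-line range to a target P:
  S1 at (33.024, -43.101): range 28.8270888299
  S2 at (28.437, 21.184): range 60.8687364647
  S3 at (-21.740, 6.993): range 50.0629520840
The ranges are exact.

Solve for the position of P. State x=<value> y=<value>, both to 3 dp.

x=5.322 y=-35.125

eq1: (x − 33.024)² + (y + 43.101)² = 28.8270888299²
eq2: (x − 28.437)² + (y − 21.184)² = 60.8687364647²
eq3: (x + 21.740)² + (y − 6.993)² = 50.0629520840²
eq1−eq2, eq1−eq3 (x²,y² cancel):
  -9.174·x + 128.570·y = -4564.857980
  -109.528·x + 100.188·y = -4102.049249
det = -9.174·100.188 − 128.570·-109.528 = 13162.890248
x = (-4564.857980·100.188 − 128.570·-4102.049249) / 13162.890248 = 5.322272
y = (-9.174·-4102.049249 − -4564.857980·-109.528) / 13162.890248 = -35.125079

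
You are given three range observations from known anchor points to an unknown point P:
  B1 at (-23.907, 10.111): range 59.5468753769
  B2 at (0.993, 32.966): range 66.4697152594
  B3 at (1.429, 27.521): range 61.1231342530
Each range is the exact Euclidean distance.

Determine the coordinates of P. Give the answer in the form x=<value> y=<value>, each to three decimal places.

eq1: (x + 23.907)² + (y − 10.111)² = 59.5468753769²
eq2: (x − 0.993)² + (y − 32.966)² = 66.4697152594²
eq3: (x − 1.429)² + (y − 27.521)² = 61.1231342530²
eq3−eq2, eq3−eq1 (x²,y² cancel):
  -0.872·x + 10.890·y = -353.889783
  -50.672·x − 34.820·y = 104.536662
det = -0.872·-34.820 − 10.890·-50.672 = 582.181120
x = (-353.889783·-34.820 − 10.890·104.536662) / 582.181120 = 19.210582
y = (-0.872·104.536662 − -353.889783·-50.672) / 582.181120 = -30.958508

x=19.211 y=-30.959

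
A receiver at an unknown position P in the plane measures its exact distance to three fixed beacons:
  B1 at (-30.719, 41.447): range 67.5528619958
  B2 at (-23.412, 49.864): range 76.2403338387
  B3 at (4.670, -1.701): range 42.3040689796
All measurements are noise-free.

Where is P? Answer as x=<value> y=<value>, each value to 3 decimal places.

eq1: (x + 30.719)² + (y − 41.447)² = 67.5528619958²
eq2: (x + 23.412)² + (y − 49.864)² = 76.2403338387²
eq3: (x − 4.670)² + (y + 1.701)² = 42.3040689796²
eq3−eq2, eq3−eq1 (x²,y² cancel):
  -56.164·x + 103.130·y = -1013.116313
  -70.778·x + 86.296·y = -136.946443
det = -56.164·86.296 − 103.130·-70.778 = 2452.606596
x = (-1013.116313·86.296 − 103.130·-136.946443) / 2452.606596 = -29.888446
y = (-56.164·-136.946443 − -1013.116313·-70.778) / 2452.606596 = -26.100756

x=-29.888 y=-26.101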